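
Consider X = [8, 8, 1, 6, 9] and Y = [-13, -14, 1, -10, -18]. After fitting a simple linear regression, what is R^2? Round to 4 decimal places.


The fitted line is Y = 3.3981 + -2.2184*X.
SSres = 4.0340, SStot = 206.8000.
R^2 = 1 - SSres/SStot = 0.9805.

0.9805


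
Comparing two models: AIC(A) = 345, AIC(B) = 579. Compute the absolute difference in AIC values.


|AIC_A - AIC_B| = |345 - 579| = 234.
Model A is preferred (lower AIC).

234


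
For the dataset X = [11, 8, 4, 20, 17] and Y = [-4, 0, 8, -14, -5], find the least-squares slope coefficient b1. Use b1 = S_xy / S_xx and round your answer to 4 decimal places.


Calculate xbar = 12.0000, ybar = -3.0000.
S_xx = 170.0000, S_xy = -197.0000.
Using b1 = S_xy / S_xx = -197.0000 / 170.0000, we get b1 = -1.1588.

-1.1588


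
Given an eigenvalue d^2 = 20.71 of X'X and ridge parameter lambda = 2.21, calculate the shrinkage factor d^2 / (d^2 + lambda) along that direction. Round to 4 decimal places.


Denominator = d^2 + lambda = 20.71 + 2.21 = 22.9200.
Shrinkage = 20.71 / 22.9200 = 0.9036.

0.9036


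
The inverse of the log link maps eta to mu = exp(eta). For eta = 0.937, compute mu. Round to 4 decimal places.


Apply the inverse link:
mu = e^0.937 = 2.5523.

2.5523


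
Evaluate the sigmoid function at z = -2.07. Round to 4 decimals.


exp(2.0700) = 7.9248.
1 + exp(-z) = 8.9248.
sigmoid = 1/8.9248 = 0.1120.

0.1120


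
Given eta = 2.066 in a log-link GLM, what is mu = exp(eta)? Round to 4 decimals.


mu = exp(eta) = exp(2.066).
= 7.8932.

7.8932


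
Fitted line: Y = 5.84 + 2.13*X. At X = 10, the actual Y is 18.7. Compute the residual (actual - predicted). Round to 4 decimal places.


Predicted = 5.84 + 2.13 * 10 = 27.1400.
Residual = 18.7 - 27.1400 = -8.4400.

-8.4400


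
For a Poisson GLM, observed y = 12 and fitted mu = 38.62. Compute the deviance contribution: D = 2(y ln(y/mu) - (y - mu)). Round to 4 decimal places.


First: ln(12/38.62) = -1.168864.
Then: 12 * -1.168864 = -14.026368.
y - mu = 12 - 38.62 = -26.62.
D = 2(-14.026368 - -26.62) = 25.187264, which rounds to 25.1873.

25.1873


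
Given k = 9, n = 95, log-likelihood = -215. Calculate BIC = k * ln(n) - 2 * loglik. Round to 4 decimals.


Compute k*ln(n) = 9*ln(95) = 9*4.553877 = 40.984893.
Then -2*loglik = 430.
BIC = 40.984893 + 430 = 470.984893, which rounds to 470.9849.

470.9849


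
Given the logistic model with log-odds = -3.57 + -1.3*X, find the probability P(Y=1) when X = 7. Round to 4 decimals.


z = -3.57 + -1.3 * 7 = -12.6700.
Sigmoid: P = 1 / (1 + exp(12.6700)) = 0.0000.

0.0000


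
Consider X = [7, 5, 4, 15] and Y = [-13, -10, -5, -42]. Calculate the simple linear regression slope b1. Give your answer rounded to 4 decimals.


First compute the means: xbar = 7.7500, ybar = -17.5000.
Then S_xx = sum((xi - xbar)^2) = 74.7500.
S_xy = sum((xi - xbar)(yi - ybar)) = -248.5000.
b1 = S_xy / S_xx = -248.5000 / 74.7500 = -3.3244.

-3.3244


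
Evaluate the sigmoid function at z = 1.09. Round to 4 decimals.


exp(-1.0900) = 0.3362.
1 + exp(-z) = 1.3362.
sigmoid = 1/1.3362 = 0.7484.

0.7484


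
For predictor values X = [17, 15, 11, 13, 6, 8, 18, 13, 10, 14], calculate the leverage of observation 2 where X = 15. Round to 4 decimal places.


Compute xbar = 12.5000 with n = 10 observations.
SXX = 130.5000.
Leverage = 1/10 + (15 - 12.5000)^2/130.5000 = 0.1479.

0.1479


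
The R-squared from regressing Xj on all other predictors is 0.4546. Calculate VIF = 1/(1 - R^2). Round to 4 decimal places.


VIF = 1 / (1 - 0.4546).
= 1 / 0.5454 = 1.8335.

1.8335


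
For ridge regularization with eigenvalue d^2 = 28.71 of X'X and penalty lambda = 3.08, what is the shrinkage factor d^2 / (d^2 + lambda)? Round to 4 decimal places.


Compute the denominator: 28.71 + 3.08 = 31.7900.
Shrinkage factor = 28.71 / 31.7900 = 0.9031.

0.9031


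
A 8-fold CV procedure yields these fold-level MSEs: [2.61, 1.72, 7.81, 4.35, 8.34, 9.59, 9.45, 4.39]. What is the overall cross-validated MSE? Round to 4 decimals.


Sum of fold MSEs = 48.2600.
Average = 48.2600 / 8 = 6.0325.

6.0325


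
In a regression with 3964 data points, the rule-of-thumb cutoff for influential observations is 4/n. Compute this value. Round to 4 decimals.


Using the rule of thumb:
Threshold = 4 / 3964 = 0.0010.

0.0010


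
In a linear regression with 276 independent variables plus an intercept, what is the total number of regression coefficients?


Including the intercept, the model has 276 predictor coefficients + 1 intercept.
Total = 277.

277


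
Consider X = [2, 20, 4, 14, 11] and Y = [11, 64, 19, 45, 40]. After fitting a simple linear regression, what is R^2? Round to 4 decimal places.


The fitted line is Y = 6.5268 + 2.8699*X.
SSres = 9.1319, SStot = 1794.8000.
R^2 = 1 - SSres/SStot = 0.9949.

0.9949


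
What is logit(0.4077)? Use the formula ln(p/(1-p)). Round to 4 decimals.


Compute the odds: 0.4077/0.5923 = 0.6883.
Take the natural log: ln(0.6883) = -0.3735.

-0.3735


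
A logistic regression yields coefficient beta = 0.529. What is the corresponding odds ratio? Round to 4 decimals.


exp(0.529) = 1.6972.
So the odds ratio is 1.6972.

1.6972


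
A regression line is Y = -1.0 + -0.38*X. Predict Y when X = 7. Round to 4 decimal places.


Predicted value:
Y = -1.0 + (-0.38)(7) = -1.0 + -2.6600 = -3.6600.

-3.6600


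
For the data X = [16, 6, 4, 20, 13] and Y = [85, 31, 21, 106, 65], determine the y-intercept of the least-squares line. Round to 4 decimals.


The slope is b1 = 5.3131.
Sample means are xbar = 11.8000 and ybar = 61.6000.
Intercept: b0 = 61.6000 - (5.3131)(11.8000) = -1.0940.

-1.0940


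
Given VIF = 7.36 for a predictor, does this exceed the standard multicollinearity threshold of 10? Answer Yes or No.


Compare VIF = 7.36 to the threshold of 10.
7.36 < 10, so the answer is No.

No


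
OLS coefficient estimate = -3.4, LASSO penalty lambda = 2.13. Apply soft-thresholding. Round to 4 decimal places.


|beta_OLS| = 3.4.
lambda = 2.13.
Since |beta| > lambda, coefficient = sign(beta)*(|beta| - lambda) = -1.2700.
Result = -1.2700.

-1.2700


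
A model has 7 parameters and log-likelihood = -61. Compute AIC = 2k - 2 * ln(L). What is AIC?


AIC = 2k - 2*loglik = 2(7) - 2(-61).
= 14 + 122 = 136.

136


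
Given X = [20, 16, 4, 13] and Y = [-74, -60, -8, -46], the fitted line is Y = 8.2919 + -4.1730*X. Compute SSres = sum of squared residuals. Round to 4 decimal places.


Compute predicted values, then residuals = yi - yhat_i.
Residuals: [1.1681, -1.5239, 0.4001, -0.0429].
SSres = sum(residual^2) = 3.8486.

3.8486


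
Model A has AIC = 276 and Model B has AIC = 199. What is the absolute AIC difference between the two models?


Absolute difference = |276 - 199| = 77.
The model with lower AIC (B) is preferred.

77


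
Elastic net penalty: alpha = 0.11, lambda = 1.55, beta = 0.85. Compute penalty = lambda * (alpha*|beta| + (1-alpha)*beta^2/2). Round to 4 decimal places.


L1 component = 0.11 * |0.85| = 0.0935.
L2 component = 0.89 * 0.85^2 / 2 = 0.3215.
Penalty = 1.55 * (0.0935 + 0.3215) = 1.55 * 0.4150 = 0.6433.

0.6433


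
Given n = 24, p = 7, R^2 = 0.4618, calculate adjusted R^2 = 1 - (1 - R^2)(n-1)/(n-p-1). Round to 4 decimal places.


Plug in: Adj R^2 = 1 - (1 - 0.4618) * 23/16.
= 1 - 0.5382 * 23/16
= 1 - 12.3786 / 16
= 1 - 0.7737 = 0.2263.

0.2263


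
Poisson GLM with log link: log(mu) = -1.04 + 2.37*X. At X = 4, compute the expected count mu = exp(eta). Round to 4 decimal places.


Compute eta = -1.04 + 2.37 * 4 = 8.4400.
Apply inverse link: mu = e^8.4400 = 4628.5550.

4628.5550


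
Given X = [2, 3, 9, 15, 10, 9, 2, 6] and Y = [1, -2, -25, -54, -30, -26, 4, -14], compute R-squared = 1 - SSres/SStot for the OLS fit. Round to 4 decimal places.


Fit the OLS line: b0 = 11.4054, b1 = -4.2365.
SSres = 13.2230.
SStot = 2669.5000.
R^2 = 1 - 13.2230/2669.5000 = 0.9950.

0.9950


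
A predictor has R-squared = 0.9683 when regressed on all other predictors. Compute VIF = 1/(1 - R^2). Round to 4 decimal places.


Using VIF = 1/(1 - R^2_j):
1 - 0.9683 = 0.0317.
VIF = 31.5457.

31.5457


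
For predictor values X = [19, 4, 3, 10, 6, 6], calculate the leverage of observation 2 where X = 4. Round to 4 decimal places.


n = 6, xbar = 8.0000.
SXX = sum((xi - xbar)^2) = 174.0000.
h = 1/6 + (4 - 8.0000)^2 / 174.0000 = 0.2586.

0.2586


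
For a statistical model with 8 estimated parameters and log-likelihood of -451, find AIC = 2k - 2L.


Compute:
2k = 2*8 = 16.
-2*loglik = -2*(-451) = 902.
AIC = 16 + 902 = 918.

918


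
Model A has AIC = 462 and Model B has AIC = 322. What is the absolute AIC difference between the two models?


|AIC_A - AIC_B| = |462 - 322| = 140.
Model B is preferred (lower AIC).

140


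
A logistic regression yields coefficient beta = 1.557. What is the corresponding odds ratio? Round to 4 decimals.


Odds ratio = exp(beta) = exp(1.557).
= 4.7446.

4.7446


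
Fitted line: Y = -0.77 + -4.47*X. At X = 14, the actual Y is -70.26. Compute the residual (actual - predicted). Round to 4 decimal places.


Compute yhat = -0.77 + (-4.47)(14) = -63.3500.
Residual = actual - predicted = -70.26 - -63.3500 = -6.9100.

-6.9100


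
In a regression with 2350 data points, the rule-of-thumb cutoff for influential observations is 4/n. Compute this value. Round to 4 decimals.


The threshold is 4/n.
4/2350 = 0.0017.

0.0017


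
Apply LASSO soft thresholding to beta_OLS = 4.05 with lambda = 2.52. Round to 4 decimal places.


Check: |4.05| = 4.05 vs lambda = 2.52.
Since |beta| > lambda, coefficient = sign(beta)*(|beta| - lambda) = 1.5300.
Soft-thresholded coefficient = 1.5300.

1.5300


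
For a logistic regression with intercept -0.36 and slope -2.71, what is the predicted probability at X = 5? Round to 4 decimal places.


Linear predictor: z = -0.36 + -2.71 * 5 = -13.9100.
P = 1/(1 + exp(13.9100)) = 1/(1 + 1099097.5588) = 0.0000.

0.0000


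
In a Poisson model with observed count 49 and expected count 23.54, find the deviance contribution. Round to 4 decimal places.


Compute y*ln(y/mu) = 49*ln(49/23.54) = 49*0.733119 = 35.922831.
y - mu = 25.46.
D = 2*(35.922831 - (25.46)) = 20.925662, which rounds to 20.9257.

20.9257


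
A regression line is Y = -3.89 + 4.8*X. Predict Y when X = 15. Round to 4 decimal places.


Plug X = 15 into Y = -3.89 + 4.8*X:
Y = -3.89 + 72.0000 = 68.1100.

68.1100


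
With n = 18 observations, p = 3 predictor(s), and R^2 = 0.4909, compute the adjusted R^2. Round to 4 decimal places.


Plug in: Adj R^2 = 1 - (1 - 0.4909) * 17/14.
= 1 - 0.5091 * 17/14
= 1 - 8.6547 / 14
= 1 - 0.6182 = 0.3818.

0.3818


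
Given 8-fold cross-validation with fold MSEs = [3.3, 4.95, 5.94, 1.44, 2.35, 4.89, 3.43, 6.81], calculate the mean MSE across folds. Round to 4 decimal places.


Add all fold MSEs: 33.1100.
Divide by k = 8: 33.1100/8 = 4.1388.

4.1388


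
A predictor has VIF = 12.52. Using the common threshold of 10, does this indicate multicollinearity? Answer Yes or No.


The threshold is 10.
VIF = 12.52 is >= 10.
Multicollinearity indication: Yes.

Yes


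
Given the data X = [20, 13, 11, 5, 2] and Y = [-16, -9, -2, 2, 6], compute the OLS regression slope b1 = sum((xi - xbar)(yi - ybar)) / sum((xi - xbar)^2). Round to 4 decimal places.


Calculate xbar = 10.2000, ybar = -3.8000.
S_xx = 198.8000, S_xy = -243.2000.
Using b1 = S_xy / S_xx = -243.2000 / 198.8000, we get b1 = -1.2233.

-1.2233


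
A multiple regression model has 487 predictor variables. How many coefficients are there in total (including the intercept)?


Including the intercept, the model has 487 predictor coefficients + 1 intercept.
Total = 488.

488


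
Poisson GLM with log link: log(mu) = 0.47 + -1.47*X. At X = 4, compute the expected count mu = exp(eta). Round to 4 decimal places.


Compute eta = 0.47 + -1.47 * 4 = -5.4100.
Apply inverse link: mu = e^-5.4100 = 0.0045.

0.0045


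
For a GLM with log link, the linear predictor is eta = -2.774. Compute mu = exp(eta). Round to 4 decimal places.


mu = exp(eta) = exp(-2.774).
= 0.0624.

0.0624


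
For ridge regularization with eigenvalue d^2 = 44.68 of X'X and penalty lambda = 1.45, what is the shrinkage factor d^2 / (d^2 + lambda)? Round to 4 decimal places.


Compute the denominator: 44.68 + 1.45 = 46.1300.
Shrinkage factor = 44.68 / 46.1300 = 0.9686.

0.9686


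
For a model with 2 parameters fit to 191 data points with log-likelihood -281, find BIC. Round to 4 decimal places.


k * ln(n) = 2 * ln(191) = 2 * 5.252273 = 10.504546.
-2 * loglik = -2 * (-281) = 562.
BIC = 10.504546 + 562 = 572.504546, which rounds to 572.5045.

572.5045


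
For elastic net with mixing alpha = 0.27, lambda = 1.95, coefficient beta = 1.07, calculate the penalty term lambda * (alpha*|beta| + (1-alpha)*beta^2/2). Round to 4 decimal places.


Compute:
L1 = 0.27 * 1.07 = 0.2889.
L2 = 0.73 * 1.07^2 / 2 = 0.4179.
Penalty = 1.95 * (0.2889 + 0.4179) = 1.3782.

1.3782


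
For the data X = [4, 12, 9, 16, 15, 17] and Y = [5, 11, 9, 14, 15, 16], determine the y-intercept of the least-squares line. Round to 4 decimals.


Compute b1 = 0.8331 from the OLS formula.
With xbar = 12.1667 and ybar = 11.6667, the intercept is:
b0 = 11.6667 - 0.8331 * 12.1667 = 1.5305.

1.5305


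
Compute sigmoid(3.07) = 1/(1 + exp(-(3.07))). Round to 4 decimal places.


exp(-3.0700) = 0.0464.
1 + exp(-z) = 1.0464.
sigmoid = 1/1.0464 = 0.9556.

0.9556


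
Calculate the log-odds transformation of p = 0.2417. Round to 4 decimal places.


Compute the odds: 0.2417/0.7583 = 0.3187.
Take the natural log: ln(0.3187) = -1.1434.

-1.1434


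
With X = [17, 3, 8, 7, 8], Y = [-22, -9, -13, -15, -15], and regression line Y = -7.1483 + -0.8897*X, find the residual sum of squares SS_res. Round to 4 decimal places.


Compute predicted values, then residuals = yi - yhat_i.
Residuals: [0.2732, 0.8174, 1.2659, -1.6238, -0.7341].
SSres = sum(residual^2) = 5.5209.

5.5209


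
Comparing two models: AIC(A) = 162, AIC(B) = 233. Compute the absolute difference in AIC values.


Absolute difference = |162 - 233| = 71.
The model with lower AIC (A) is preferred.

71


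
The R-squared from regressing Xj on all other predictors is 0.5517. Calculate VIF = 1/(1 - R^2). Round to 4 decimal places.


VIF = 1 / (1 - 0.5517).
= 1 / 0.4483 = 2.2306.

2.2306


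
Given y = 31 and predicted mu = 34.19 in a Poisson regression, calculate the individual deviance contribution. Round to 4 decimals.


First: ln(31/34.19) = -0.097946.
Then: 31 * -0.097946 = -3.036326.
y - mu = 31 - 34.19 = -3.19.
D = 2(-3.036326 - -3.19) = 0.307348, which rounds to 0.3073.

0.3073


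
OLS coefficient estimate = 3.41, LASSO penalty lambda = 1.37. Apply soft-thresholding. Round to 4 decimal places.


Absolute value: |3.41| = 3.41.
Compare to lambda = 1.37.
Since |beta| > lambda, coefficient = sign(beta)*(|beta| - lambda) = 2.0400.

2.0400


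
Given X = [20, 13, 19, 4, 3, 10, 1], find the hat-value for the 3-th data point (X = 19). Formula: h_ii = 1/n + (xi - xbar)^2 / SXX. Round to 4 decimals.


n = 7, xbar = 10.0000.
SXX = sum((xi - xbar)^2) = 356.0000.
h = 1/7 + (19 - 10.0000)^2 / 356.0000 = 0.3704.

0.3704


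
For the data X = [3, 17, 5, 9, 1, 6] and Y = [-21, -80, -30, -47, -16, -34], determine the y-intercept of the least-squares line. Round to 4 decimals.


Compute b1 = -4.0912 from the OLS formula.
With xbar = 6.8333 and ybar = -38.0000, the intercept is:
b0 = -38.0000 - -4.0912 * 6.8333 = -10.0435.

-10.0435


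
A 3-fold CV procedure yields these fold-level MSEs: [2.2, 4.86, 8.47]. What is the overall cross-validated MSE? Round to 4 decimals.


Sum of fold MSEs = 15.5300.
Average = 15.5300 / 3 = 5.1767.

5.1767


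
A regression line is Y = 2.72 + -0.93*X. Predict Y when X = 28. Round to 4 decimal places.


Plug X = 28 into Y = 2.72 + -0.93*X:
Y = 2.72 + -26.0400 = -23.3200.

-23.3200


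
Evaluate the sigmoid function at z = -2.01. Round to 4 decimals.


exp(2.0100) = 7.4633.
1 + exp(-z) = 8.4633.
sigmoid = 1/8.4633 = 0.1182.

0.1182


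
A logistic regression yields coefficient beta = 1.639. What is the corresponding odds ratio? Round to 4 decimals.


exp(1.639) = 5.1500.
So the odds ratio is 5.1500.

5.1500


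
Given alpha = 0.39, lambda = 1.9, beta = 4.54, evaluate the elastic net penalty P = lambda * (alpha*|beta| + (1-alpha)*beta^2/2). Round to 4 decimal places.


Compute:
L1 = 0.39 * 4.54 = 1.7706.
L2 = 0.61 * 4.54^2 / 2 = 6.2865.
Penalty = 1.9 * (1.7706 + 6.2865) = 15.3086.

15.3086


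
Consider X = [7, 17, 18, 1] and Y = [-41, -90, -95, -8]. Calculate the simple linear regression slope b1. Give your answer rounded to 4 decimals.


First compute the means: xbar = 10.7500, ybar = -58.5000.
Then S_xx = sum((xi - xbar)^2) = 200.7500.
S_xy = sum((xi - xbar)(yi - ybar)) = -1019.5000.
b1 = S_xy / S_xx = -1019.5000 / 200.7500 = -5.0785.

-5.0785


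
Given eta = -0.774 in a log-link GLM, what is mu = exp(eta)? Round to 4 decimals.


Apply the inverse link:
mu = e^-0.774 = 0.4612.

0.4612


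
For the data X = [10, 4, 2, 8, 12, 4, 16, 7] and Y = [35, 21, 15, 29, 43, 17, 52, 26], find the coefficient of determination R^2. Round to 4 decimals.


Fit the OLS line: b0 = 8.1276, b1 = 2.7457.
SSres = 16.9894.
SStot = 1169.5000.
R^2 = 1 - 16.9894/1169.5000 = 0.9855.

0.9855


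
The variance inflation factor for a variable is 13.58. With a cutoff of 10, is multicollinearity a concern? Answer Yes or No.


Compare VIF = 13.58 to the threshold of 10.
13.58 >= 10, so the answer is Yes.

Yes


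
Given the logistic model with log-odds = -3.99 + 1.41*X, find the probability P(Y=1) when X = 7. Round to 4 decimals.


Compute z = -3.99 + (1.41)(7) = 5.8800.
exp(-z) = 0.0028.
P = 1/(1 + 0.0028) = 0.9972.

0.9972


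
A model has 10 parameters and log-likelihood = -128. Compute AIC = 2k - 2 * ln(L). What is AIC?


AIC = 2k - 2*loglik = 2(10) - 2(-128).
= 20 + 256 = 276.

276


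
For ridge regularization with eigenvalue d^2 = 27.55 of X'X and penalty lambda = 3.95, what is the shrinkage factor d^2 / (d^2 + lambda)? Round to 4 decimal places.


Denominator = d^2 + lambda = 27.55 + 3.95 = 31.5000.
Shrinkage = 27.55 / 31.5000 = 0.8746.

0.8746


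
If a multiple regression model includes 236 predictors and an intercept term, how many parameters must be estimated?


Including the intercept, the model has 236 predictor coefficients + 1 intercept.
Total = 237.

237


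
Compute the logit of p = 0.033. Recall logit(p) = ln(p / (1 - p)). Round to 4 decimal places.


1 - p = 0.967.
p/(1-p) = 0.0341.
logit = ln(0.0341) = -3.3777.

-3.3777


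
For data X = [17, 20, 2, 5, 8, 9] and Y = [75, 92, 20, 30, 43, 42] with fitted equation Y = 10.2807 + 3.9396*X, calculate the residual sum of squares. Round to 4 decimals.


Predicted values from Y = 10.2807 + 3.9396*X.
Residuals: [-2.2539, 2.9273, 1.8401, 0.0213, 1.2025, -3.7371].
SSres = 32.4475.

32.4475


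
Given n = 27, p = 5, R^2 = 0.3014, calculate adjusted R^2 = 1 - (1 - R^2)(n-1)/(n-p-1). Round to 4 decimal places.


Plug in: Adj R^2 = 1 - (1 - 0.3014) * 26/21.
= 1 - 0.6986 * 26/21
= 1 - 18.1636 / 21
= 1 - 0.8649 = 0.1351.

0.1351


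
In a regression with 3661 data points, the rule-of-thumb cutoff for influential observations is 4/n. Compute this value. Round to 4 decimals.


Cook's distance cutoff = 4/n = 4/3661.
= 0.0011.

0.0011


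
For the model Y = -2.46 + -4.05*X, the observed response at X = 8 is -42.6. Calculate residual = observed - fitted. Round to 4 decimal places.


Predicted = -2.46 + -4.05 * 8 = -34.8600.
Residual = -42.6 - -34.8600 = -7.7400.

-7.7400


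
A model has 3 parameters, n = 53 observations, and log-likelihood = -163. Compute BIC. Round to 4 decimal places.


ln(53) = 3.970292.
k * ln(n) = 3 * 3.970292 = 11.910876.
-2L = 326.
BIC = 11.910876 + 326 = 337.910876, which rounds to 337.9109.

337.9109


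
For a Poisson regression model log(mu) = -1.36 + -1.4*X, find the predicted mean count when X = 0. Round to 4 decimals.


Compute eta = -1.36 + -1.4 * 0 = -1.3600.
Apply inverse link: mu = e^-1.3600 = 0.2567.

0.2567


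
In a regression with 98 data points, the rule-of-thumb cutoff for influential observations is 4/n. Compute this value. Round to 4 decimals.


The threshold is 4/n.
4/98 = 0.0408.

0.0408


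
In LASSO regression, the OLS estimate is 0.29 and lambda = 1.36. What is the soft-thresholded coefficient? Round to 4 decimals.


Check: |0.29| = 0.29 vs lambda = 1.36.
Since |beta| <= lambda, the coefficient is set to 0.
Soft-thresholded coefficient = 0.0000.

0.0000


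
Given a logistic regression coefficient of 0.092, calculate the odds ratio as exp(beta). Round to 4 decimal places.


exp(0.092) = 1.0964.
So the odds ratio is 1.0964.

1.0964


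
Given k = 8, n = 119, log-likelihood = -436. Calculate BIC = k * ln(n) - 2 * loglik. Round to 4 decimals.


ln(119) = 4.779123.
k * ln(n) = 8 * 4.779123 = 38.232984.
-2L = 872.
BIC = 38.232984 + 872 = 910.232984, which rounds to 910.2330.

910.2330


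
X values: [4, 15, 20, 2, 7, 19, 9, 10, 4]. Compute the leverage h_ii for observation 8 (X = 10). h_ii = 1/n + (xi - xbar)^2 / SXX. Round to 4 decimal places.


n = 9, xbar = 10.0000.
SXX = sum((xi - xbar)^2) = 352.0000.
h = 1/9 + (10 - 10.0000)^2 / 352.0000 = 0.1111.

0.1111


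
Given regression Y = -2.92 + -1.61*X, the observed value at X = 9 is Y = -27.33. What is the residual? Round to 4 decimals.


Predicted = -2.92 + -1.61 * 9 = -17.4100.
Residual = -27.33 - -17.4100 = -9.9200.

-9.9200


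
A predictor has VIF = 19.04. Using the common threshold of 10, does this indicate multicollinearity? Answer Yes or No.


Compare VIF = 19.04 to the threshold of 10.
19.04 >= 10, so the answer is Yes.

Yes


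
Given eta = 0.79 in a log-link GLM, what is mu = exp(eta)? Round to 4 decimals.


The inverse log link gives:
mu = exp(0.79) = 2.2034.

2.2034


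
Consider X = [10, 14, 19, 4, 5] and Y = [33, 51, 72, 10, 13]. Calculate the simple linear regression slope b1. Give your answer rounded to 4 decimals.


Calculate xbar = 10.4000, ybar = 35.8000.
S_xx = 157.2000, S_xy = 655.4000.
Using b1 = S_xy / S_xx = 655.4000 / 157.2000, we get b1 = 4.1692.

4.1692


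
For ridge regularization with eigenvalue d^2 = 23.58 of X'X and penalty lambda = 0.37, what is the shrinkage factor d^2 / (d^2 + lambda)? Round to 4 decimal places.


Denominator = d^2 + lambda = 23.58 + 0.37 = 23.9500.
Shrinkage = 23.58 / 23.9500 = 0.9846.

0.9846


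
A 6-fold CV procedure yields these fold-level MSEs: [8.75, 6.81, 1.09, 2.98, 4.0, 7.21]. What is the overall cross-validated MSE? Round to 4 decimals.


Total MSE across folds = 30.8400.
CV-MSE = 30.8400/6 = 5.1400.

5.1400


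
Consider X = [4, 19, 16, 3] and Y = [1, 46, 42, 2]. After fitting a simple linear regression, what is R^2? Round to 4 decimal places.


After computing the OLS fit (b0=-8.6194, b1=2.9876):
SSres = 20.7189, SStot = 1814.7500.
R^2 = 1 - 20.7189/1814.7500 = 0.9886.

0.9886


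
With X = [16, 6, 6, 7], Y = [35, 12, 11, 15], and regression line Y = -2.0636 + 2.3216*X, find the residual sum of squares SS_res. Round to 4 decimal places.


For each point, residual = actual - predicted.
Residuals: [-0.0820, 0.1340, -0.8660, 0.8124].
Sum of squared residuals = 1.4346.

1.4346


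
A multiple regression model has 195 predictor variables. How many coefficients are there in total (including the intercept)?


Each predictor gets one coefficient, plus one intercept.
Total parameters = 195 + 1 = 196.

196


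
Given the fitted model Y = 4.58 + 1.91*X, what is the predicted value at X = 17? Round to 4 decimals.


Plug X = 17 into Y = 4.58 + 1.91*X:
Y = 4.58 + 32.4700 = 37.0500.

37.0500


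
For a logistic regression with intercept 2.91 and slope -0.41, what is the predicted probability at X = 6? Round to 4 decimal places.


Compute z = 2.91 + (-0.41)(6) = 0.4500.
exp(-z) = 0.6376.
P = 1/(1 + 0.6376) = 0.6106.

0.6106


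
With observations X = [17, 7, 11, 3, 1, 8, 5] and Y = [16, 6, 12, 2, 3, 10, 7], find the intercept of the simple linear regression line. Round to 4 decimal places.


Compute b1 = 0.8968 from the OLS formula.
With xbar = 7.4286 and ybar = 8.0000, the intercept is:
b0 = 8.0000 - 0.8968 * 7.4286 = 1.3378.

1.3378


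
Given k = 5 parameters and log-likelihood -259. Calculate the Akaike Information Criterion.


AIC = 2*5 - 2*(-259).
= 10 + 518 = 528.

528


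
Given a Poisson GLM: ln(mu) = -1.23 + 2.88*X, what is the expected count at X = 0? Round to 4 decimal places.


Linear predictor: eta = -1.23 + (2.88)(0) = -1.2300.
Expected count: mu = exp(-1.2300) = 0.2923.

0.2923


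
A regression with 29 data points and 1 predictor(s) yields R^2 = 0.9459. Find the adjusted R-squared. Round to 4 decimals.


Plug in: Adj R^2 = 1 - (1 - 0.9459) * 28/27.
= 1 - 0.0541 * 28/27
= 1 - 1.5148 / 27
= 1 - 0.0561 = 0.9439.

0.9439


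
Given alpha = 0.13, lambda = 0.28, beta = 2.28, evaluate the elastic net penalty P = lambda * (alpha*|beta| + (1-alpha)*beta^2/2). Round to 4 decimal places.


alpha * |beta| = 0.13 * 2.28 = 0.2964.
(1-alpha) * beta^2/2 = 0.87 * 5.1984/2 = 2.2613.
Total = 0.28 * (0.2964 + 2.2613) = 0.7162.

0.7162


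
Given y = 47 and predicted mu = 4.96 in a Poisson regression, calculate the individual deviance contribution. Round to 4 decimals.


First: ln(47/4.96) = 2.248742.
Then: 47 * 2.248742 = 105.690874.
y - mu = 47 - 4.96 = 42.04.
D = 2(105.690874 - 42.04) = 127.301748, which rounds to 127.3017.

127.3017


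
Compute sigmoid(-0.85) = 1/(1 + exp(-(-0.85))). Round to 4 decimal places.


Compute exp(0.8500) = 2.3396.
Sigmoid = 1 / (1 + 2.3396) = 1 / 3.3396 = 0.2994.

0.2994


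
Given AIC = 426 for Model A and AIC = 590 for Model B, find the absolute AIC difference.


|AIC_A - AIC_B| = |426 - 590| = 164.
Model A is preferred (lower AIC).

164


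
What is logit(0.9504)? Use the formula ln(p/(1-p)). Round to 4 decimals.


Compute the odds: 0.9504/0.0496 = 19.1613.
Take the natural log: ln(19.1613) = 2.9529.

2.9529


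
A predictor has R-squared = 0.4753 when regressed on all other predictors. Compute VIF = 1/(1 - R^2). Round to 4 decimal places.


VIF = 1 / (1 - 0.4753).
= 1 / 0.5247 = 1.9059.

1.9059


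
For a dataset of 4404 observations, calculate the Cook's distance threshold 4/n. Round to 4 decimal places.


Using the rule of thumb:
Threshold = 4 / 4404 = 0.0009.

0.0009


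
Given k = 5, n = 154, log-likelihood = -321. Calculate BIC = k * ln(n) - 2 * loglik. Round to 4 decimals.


k * ln(n) = 5 * ln(154) = 5 * 5.036953 = 25.184765.
-2 * loglik = -2 * (-321) = 642.
BIC = 25.184765 + 642 = 667.184765, which rounds to 667.1848.

667.1848


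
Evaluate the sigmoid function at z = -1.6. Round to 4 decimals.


exp(1.6000) = 4.9530.
1 + exp(-z) = 5.9530.
sigmoid = 1/5.9530 = 0.1680.

0.1680


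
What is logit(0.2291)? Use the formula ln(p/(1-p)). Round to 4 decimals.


1 - p = 0.7709.
p/(1-p) = 0.2972.
logit = ln(0.2972) = -1.2134.

-1.2134


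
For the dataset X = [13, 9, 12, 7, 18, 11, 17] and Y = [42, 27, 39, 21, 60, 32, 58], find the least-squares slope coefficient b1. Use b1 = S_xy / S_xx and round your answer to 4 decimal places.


Calculate xbar = 12.4286, ybar = 39.8571.
S_xx = 95.7143, S_xy = 354.4286.
Using b1 = S_xy / S_xx = 354.4286 / 95.7143, we get b1 = 3.7030.

3.7030


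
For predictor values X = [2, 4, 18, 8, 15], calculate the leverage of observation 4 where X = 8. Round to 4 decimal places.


Compute xbar = 9.4000 with n = 5 observations.
SXX = 191.2000.
Leverage = 1/5 + (8 - 9.4000)^2/191.2000 = 0.2103.

0.2103


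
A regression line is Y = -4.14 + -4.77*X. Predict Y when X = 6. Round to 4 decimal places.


Plug X = 6 into Y = -4.14 + -4.77*X:
Y = -4.14 + -28.6200 = -32.7600.

-32.7600


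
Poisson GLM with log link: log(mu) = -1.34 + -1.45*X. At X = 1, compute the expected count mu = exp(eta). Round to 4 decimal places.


eta = -1.34 + -1.45 * 1 = -2.7900.
mu = exp(-2.7900) = 0.0614.

0.0614


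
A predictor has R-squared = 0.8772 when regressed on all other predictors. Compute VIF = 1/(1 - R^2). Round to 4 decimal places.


VIF = 1 / (1 - 0.8772).
= 1 / 0.1228 = 8.1433.

8.1433


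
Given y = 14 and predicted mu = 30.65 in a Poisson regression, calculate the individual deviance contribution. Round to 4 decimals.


Compute y*ln(y/mu) = 14*ln(14/30.65) = 14*-0.783575 = -10.970050.
y - mu = -16.65.
D = 2*(-10.970050 - (-16.65)) = 11.359900, which rounds to 11.3599.

11.3599


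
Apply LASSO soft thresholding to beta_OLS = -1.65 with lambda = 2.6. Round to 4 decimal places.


|beta_OLS| = 1.65.
lambda = 2.6.
Since |beta| <= lambda, the coefficient is set to 0.
Result = 0.0000.

0.0000


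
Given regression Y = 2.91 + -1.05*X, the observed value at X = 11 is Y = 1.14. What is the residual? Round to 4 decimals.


Compute yhat = 2.91 + (-1.05)(11) = -8.6400.
Residual = actual - predicted = 1.14 - -8.6400 = 9.7800.

9.7800


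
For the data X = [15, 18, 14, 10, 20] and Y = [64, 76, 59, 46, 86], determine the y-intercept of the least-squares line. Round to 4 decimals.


First find the slope: b1 = 3.9966.
Means: xbar = 15.4000, ybar = 66.2000.
b0 = ybar - b1 * xbar = 66.2000 - 3.9966 * 15.4000 = 4.6520.

4.6520


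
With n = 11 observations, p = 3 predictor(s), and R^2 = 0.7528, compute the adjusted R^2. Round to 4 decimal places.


Adjusted R^2 = 1 - (1 - R^2) * (n-1)/(n-p-1).
(1 - R^2) = 0.2472.
(n-1)/(n-p-1) = 10/7.
(1 - R^2) * (n-1) = 0.2472 * 10 = 2.4720.
Divide by (n-p-1): 2.4720 / 7 = 0.3531.
Adj R^2 = 1 - 0.3531 = 0.6469.

0.6469


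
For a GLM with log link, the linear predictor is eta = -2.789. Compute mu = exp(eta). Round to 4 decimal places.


The inverse log link gives:
mu = exp(-2.789) = 0.0615.

0.0615


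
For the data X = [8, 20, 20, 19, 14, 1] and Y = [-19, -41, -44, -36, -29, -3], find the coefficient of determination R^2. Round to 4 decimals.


After computing the OLS fit (b0=-1.7113, b1=-1.9723):
SSres = 21.1029, SStot = 1193.3333.
R^2 = 1 - 21.1029/1193.3333 = 0.9823.

0.9823


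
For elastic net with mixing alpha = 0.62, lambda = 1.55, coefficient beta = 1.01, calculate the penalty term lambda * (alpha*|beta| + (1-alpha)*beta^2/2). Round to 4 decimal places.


Compute:
L1 = 0.62 * 1.01 = 0.6262.
L2 = 0.38 * 1.01^2 / 2 = 0.1938.
Penalty = 1.55 * (0.6262 + 0.1938) = 1.2710.

1.2710


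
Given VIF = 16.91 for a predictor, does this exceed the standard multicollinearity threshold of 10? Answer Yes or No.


Check: VIF = 16.91 vs threshold = 10.
Since 16.91 >= 10, the answer is Yes.

Yes


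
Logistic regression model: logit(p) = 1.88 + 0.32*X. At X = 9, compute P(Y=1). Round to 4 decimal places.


Compute z = 1.88 + (0.32)(9) = 4.7600.
exp(-z) = 0.0086.
P = 1/(1 + 0.0086) = 0.9915.

0.9915


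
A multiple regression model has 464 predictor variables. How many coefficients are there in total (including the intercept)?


Total coefficients = number of predictors + 1 (for the intercept).
= 464 + 1 = 465.

465


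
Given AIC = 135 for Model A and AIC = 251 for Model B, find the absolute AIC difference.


Compute |135 - 251| = 116.
Model A has the smaller AIC.

116


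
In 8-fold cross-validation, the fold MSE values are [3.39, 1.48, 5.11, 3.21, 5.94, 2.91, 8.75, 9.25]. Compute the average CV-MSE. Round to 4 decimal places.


Add all fold MSEs: 40.0400.
Divide by k = 8: 40.0400/8 = 5.0050.

5.0050


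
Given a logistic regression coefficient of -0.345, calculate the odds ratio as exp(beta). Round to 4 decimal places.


Odds ratio = exp(beta) = exp(-0.345).
= 0.7082.

0.7082


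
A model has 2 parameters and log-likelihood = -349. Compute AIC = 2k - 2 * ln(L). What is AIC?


AIC = 2*2 - 2*(-349).
= 4 + 698 = 702.

702


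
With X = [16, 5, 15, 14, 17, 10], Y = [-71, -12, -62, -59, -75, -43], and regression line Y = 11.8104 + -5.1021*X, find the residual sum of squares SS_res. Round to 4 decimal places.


For each point, residual = actual - predicted.
Residuals: [-1.1768, 1.7001, 2.7211, 0.6190, -0.0747, -3.7894].
Sum of squared residuals = 26.4279.

26.4279


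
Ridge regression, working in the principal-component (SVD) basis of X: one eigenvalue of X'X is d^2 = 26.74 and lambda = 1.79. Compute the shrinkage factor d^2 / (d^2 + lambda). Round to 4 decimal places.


Compute the denominator: 26.74 + 1.79 = 28.5300.
Shrinkage factor = 26.74 / 28.5300 = 0.9373.

0.9373


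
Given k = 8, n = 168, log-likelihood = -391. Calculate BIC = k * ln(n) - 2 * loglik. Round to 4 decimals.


ln(168) = 5.123964.
k * ln(n) = 8 * 5.123964 = 40.991712.
-2L = 782.
BIC = 40.991712 + 782 = 822.991712, which rounds to 822.9917.

822.9917


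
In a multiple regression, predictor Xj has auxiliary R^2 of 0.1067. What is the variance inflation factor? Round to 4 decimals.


Using VIF = 1/(1 - R^2_j):
1 - 0.1067 = 0.8933.
VIF = 1.1194.

1.1194


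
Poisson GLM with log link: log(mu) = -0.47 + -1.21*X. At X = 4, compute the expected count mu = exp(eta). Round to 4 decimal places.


Linear predictor: eta = -0.47 + (-1.21)(4) = -5.3100.
Expected count: mu = exp(-5.3100) = 0.0049.

0.0049


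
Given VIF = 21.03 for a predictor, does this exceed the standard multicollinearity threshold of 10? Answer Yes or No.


The threshold is 10.
VIF = 21.03 is >= 10.
Multicollinearity indication: Yes.

Yes


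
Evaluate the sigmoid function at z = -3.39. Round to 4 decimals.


exp(3.3900) = 29.6660.
1 + exp(-z) = 30.6660.
sigmoid = 1/30.6660 = 0.0326.

0.0326


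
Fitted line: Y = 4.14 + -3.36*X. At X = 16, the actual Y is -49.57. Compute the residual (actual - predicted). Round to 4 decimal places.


Predicted = 4.14 + -3.36 * 16 = -49.6200.
Residual = -49.57 - -49.6200 = 0.0500.

0.0500


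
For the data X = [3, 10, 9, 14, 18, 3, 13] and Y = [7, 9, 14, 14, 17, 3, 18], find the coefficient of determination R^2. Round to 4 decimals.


After computing the OLS fit (b0=3.0973, b1=0.8617):
SSres = 43.8328, SStot = 183.4286.
R^2 = 1 - 43.8328/183.4286 = 0.7610.

0.7610


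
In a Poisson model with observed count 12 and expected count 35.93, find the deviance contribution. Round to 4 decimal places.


Compute y*ln(y/mu) = 12*ln(12/35.93) = 12*-1.096666 = -13.159992.
y - mu = -23.93.
D = 2*(-13.159992 - (-23.93)) = 21.540016, which rounds to 21.5400.

21.5400


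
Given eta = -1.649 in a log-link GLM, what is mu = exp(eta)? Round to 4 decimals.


Apply the inverse link:
mu = e^-1.649 = 0.1922.

0.1922


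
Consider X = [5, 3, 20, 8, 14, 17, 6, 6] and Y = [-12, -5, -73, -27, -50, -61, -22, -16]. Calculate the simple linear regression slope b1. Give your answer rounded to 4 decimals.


First compute the means: xbar = 9.8750, ybar = -33.2500.
Then S_xx = sum((xi - xbar)^2) = 274.8750.
S_xy = sum((xi - xbar)(yi - ybar)) = -1089.2500.
b1 = S_xy / S_xx = -1089.2500 / 274.8750 = -3.9627.

-3.9627


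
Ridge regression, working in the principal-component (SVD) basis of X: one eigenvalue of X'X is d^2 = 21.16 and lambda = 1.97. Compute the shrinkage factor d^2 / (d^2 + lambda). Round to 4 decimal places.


Compute the denominator: 21.16 + 1.97 = 23.1300.
Shrinkage factor = 21.16 / 23.1300 = 0.9148.

0.9148


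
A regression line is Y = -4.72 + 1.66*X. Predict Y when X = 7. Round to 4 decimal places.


Substitute X = 7 into the equation:
Y = -4.72 + 1.66 * 7 = -4.72 + 11.6200 = 6.9000.

6.9000


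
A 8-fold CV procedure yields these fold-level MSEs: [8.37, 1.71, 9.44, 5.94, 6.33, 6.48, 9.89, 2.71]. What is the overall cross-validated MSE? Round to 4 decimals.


Total MSE across folds = 50.8700.
CV-MSE = 50.8700/8 = 6.3588.

6.3588


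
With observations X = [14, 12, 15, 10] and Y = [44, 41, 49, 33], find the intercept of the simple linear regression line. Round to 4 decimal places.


First find the slope: b1 = 2.9661.
Means: xbar = 12.7500, ybar = 41.7500.
b0 = ybar - b1 * xbar = 41.7500 - 2.9661 * 12.7500 = 3.9322.

3.9322


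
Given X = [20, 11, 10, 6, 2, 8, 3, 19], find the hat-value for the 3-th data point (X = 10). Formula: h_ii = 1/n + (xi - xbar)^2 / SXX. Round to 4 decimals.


n = 8, xbar = 9.8750.
SXX = sum((xi - xbar)^2) = 314.8750.
h = 1/8 + (10 - 9.8750)^2 / 314.8750 = 0.1250.

0.1250


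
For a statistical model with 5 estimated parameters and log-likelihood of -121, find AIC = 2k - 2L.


AIC = 2*5 - 2*(-121).
= 10 + 242 = 252.

252


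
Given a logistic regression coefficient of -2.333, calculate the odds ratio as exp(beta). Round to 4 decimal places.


exp(-2.333) = 0.0970.
So the odds ratio is 0.0970.

0.0970


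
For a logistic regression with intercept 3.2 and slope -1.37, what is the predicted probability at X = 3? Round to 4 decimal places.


z = 3.2 + -1.37 * 3 = -0.9100.
Sigmoid: P = 1 / (1 + exp(0.9100)) = 0.2870.

0.2870


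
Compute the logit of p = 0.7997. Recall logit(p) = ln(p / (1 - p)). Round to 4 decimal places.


The odds are p/(1-p) = 0.7997 / 0.2003 = 3.9925.
logit(p) = ln(3.9925) = 1.3844.

1.3844


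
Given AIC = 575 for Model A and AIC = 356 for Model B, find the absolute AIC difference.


|AIC_A - AIC_B| = |575 - 356| = 219.
Model B is preferred (lower AIC).

219


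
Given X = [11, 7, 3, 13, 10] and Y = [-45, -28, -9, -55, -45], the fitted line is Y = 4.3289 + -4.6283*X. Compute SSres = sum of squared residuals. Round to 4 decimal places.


Predicted values from Y = 4.3289 + -4.6283*X.
Residuals: [1.5824, 0.0692, 0.5560, 0.8390, -3.0459].
SSres = 12.7993.

12.7993


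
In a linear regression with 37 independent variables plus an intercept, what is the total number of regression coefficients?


Including the intercept, the model has 37 predictor coefficients + 1 intercept.
Total = 38.

38


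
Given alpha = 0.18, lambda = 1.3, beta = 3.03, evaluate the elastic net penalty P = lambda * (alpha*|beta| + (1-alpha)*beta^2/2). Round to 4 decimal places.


Compute:
L1 = 0.18 * 3.03 = 0.5454.
L2 = 0.82 * 3.03^2 / 2 = 3.7642.
Penalty = 1.3 * (0.5454 + 3.7642) = 5.6024.

5.6024


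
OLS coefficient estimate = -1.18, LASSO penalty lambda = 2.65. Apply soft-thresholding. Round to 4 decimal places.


Check: |-1.18| = 1.18 vs lambda = 2.65.
Since |beta| <= lambda, the coefficient is set to 0.
Soft-thresholded coefficient = 0.0000.

0.0000


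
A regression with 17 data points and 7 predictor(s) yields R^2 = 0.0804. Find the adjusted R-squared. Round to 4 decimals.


Plug in: Adj R^2 = 1 - (1 - 0.0804) * 16/9.
= 1 - 0.9196 * 16/9
= 1 - 14.7136 / 9
= 1 - 1.6348 = -0.6348.

-0.6348


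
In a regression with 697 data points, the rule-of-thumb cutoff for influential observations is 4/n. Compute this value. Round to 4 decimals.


The threshold is 4/n.
4/697 = 0.0057.

0.0057


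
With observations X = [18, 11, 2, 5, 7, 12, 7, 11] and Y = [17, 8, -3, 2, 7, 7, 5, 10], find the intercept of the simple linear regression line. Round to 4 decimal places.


First find the slope: b1 = 1.1258.
Means: xbar = 9.1250, ybar = 6.6250.
b0 = ybar - b1 * xbar = 6.6250 - 1.1258 * 9.1250 = -3.6481.

-3.6481


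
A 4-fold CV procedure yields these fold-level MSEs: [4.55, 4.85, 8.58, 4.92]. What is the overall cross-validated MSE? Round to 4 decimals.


Sum of fold MSEs = 22.9000.
Average = 22.9000 / 4 = 5.7250.

5.7250


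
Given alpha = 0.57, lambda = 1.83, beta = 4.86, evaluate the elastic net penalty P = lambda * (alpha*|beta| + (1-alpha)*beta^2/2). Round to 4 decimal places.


Compute:
L1 = 0.57 * 4.86 = 2.7702.
L2 = 0.43 * 4.86^2 / 2 = 5.0782.
Penalty = 1.83 * (2.7702 + 5.0782) = 14.3626.

14.3626
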